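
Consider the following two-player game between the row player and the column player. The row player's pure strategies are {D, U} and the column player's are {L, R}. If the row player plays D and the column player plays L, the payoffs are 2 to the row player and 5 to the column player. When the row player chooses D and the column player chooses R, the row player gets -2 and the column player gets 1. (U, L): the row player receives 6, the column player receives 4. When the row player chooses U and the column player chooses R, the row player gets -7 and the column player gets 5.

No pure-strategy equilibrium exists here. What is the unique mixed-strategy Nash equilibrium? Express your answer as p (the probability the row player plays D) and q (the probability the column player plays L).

p = 1/5, q = 5/9

In a mixed equilibrium the column player is indifferent between L and R; this condition fixes p.
  the column player's expected payoff from L: p·5 + (1−p)·4 = p + 4
  the column player's expected payoff from R: p·1 + (1−p)·5 = -4p + 5
  p + 4 = -4p + 5  ⇒  5p = 1  ⇒  p = 1/5.
The column player's mix must leave the row player indifferent between D and U.
  the row player's expected payoff from D: q·2 + (1−q)·(-2) = 4q - 2
  the row player's expected payoff from U: q·6 + (1−q)·(-7) = 13q - 7
  4q - 2 = 13q - 7  ⇒  -9q = -5  ⇒  q = 5/9.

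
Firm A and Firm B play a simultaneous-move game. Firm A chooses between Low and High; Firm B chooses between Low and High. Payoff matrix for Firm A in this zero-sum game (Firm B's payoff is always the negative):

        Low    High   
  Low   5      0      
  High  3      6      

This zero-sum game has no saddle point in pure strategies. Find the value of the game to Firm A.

For Firm A to be willing to mix, Firm A must be indifferent between Low and High, which pins down Firm B's mix.
  Firm A's payoff from Low: q·5 + (1−q)·0 = 5q
  Firm A's payoff from High: q·3 + (1−q)·6 = -3q + 6
  5q = -3q + 6  ⇒  8q = 6  ⇒  q = 3/4.
The value is Firm A's expected payoff against this mix (using Low): (3/4)·5 + (1/4)·0 = 15/4.

v = 15/4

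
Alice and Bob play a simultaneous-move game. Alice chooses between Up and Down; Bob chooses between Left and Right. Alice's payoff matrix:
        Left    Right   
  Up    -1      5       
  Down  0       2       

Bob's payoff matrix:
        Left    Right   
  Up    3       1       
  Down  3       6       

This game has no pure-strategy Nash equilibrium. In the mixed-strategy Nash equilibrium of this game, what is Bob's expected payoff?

3

Alice's mix must leave Bob indifferent between Left and Right.
  Bob's payoff from Left: p·3 + (1−p)·3 = 3
  Bob's payoff from Right: p·1 + (1−p)·6 = -5p + 6
  3 = -5p + 6  ⇒  5p = 3  ⇒  p = 3/5.
At equilibrium Bob is indifferent across columns, so Bob's payoff equals the payoff from Left: (3/5)·3 + (2/5)·3 = 3.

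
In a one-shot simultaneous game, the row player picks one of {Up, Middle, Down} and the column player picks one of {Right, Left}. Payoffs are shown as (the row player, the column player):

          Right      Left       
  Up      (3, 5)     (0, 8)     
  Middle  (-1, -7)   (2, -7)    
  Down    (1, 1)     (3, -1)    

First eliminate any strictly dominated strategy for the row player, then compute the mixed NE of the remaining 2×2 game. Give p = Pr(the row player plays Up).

p = 2/5

The row player's strategy Middle is strictly dominated by Down: 1 > -1 and 3 > 2. Eliminate Middle.
For the column player to be willing to mix, the column player must be indifferent between Right and Left, which pins down the row player's mix.
  the column player's payoff from Right: p·5 + (1−p)·1 = 4p + 1
  the column player's payoff from Left: p·8 + (1−p)·(-1) = 9p - 1
  4p + 1 = 9p - 1  ⇒  -5p = -2  ⇒  p = 2/5.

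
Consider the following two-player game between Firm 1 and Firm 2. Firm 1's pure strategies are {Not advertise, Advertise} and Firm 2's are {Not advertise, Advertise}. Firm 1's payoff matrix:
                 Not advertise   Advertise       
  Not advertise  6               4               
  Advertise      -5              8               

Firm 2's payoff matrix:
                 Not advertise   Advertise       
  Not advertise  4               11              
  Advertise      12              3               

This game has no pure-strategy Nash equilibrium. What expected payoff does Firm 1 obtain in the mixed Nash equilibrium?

68/15

Firm 2's mix must leave Firm 1 indifferent between Not advertise and Advertise.
  Firm 1's payoff from Not advertise: q·6 + (1−q)·4 = 2q + 4
  Firm 1's payoff from Advertise: q·(-5) + (1−q)·8 = -13q + 8
  2q + 4 = -13q + 8  ⇒  15q = 4  ⇒  q = 4/15.
At equilibrium Firm 1 is indifferent across rows, so Firm 1's payoff equals the payoff from Not advertise: (4/15)·6 + (11/15)·4 = 68/15.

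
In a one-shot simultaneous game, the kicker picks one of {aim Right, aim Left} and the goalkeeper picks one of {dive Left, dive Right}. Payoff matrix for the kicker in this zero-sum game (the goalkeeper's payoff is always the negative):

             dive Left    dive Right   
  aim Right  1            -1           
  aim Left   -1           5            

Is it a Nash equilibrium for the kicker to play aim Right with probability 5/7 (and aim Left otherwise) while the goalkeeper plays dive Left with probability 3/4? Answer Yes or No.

No

Given the kicker's mix p = 5/7, the goalkeeper's payoff from dive Left is -3/7 but from dive Right is -5/7. The goalkeeper strictly prefers dive Left, so the goalkeeper would not mix.
So the proposed profile is not a Nash equilibrium.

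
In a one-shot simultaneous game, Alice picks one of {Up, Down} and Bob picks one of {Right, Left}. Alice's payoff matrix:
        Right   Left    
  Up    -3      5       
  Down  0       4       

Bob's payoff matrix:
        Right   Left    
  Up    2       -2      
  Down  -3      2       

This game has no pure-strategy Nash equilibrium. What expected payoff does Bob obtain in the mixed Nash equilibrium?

-2/9

For Bob to be willing to mix, Bob must be indifferent between Right and Left, which pins down Alice's mix.
  Bob's payoff from Right: p·2 + (1−p)·(-3) = 5p - 3
  Bob's payoff from Left: p·(-2) + (1−p)·2 = -4p + 2
  5p - 3 = -4p + 2  ⇒  9p = 5  ⇒  p = 5/9.
At equilibrium Bob is indifferent across columns, so Bob's payoff equals the payoff from Right: (5/9)·2 + (4/9)·(-3) = -2/9.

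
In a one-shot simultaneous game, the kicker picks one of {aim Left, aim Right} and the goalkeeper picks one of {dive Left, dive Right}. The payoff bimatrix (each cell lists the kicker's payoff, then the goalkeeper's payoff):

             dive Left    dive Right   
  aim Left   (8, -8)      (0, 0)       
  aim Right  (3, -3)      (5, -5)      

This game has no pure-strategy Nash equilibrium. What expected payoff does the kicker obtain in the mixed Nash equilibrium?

4

Set the kicker's expected payoff from aim Left equal to that from aim Right:
  the kicker's payoff to aim Left: q·8 + (1−q)·0 = 8q
  the kicker's payoff to aim Right: q·3 + (1−q)·5 = -2q + 5
  8q = -2q + 5  ⇒  10q = 5  ⇒  q = 1/2.
At equilibrium the kicker is indifferent across rows, so the kicker's payoff equals the payoff from aim Left: (1/2)·8 + (1/2)·0 = 4.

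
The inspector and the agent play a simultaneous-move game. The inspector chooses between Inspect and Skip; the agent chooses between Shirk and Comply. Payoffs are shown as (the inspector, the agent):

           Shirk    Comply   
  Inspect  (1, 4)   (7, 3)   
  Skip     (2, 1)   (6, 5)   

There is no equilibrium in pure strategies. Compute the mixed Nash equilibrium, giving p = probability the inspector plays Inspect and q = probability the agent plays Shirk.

p = 4/5, q = 1/2

The agent's indifference between Shirk and Comply determines the inspector's mixing probability p:
  the agent's payoff from Shirk: p·4 + (1−p)·1 = 3p + 1
  the agent's payoff from Comply: p·3 + (1−p)·5 = -2p + 5
  3p + 1 = -2p + 5  ⇒  5p = 4  ⇒  p = 4/5.
Set the inspector's expected payoff from Inspect equal to that from Skip:
  the inspector's payoff to Inspect: q·1 + (1−q)·7 = -6q + 7
  the inspector's payoff to Skip: q·2 + (1−q)·6 = -4q + 6
  -6q + 7 = -4q + 6  ⇒  -2q = -1  ⇒  q = 1/2.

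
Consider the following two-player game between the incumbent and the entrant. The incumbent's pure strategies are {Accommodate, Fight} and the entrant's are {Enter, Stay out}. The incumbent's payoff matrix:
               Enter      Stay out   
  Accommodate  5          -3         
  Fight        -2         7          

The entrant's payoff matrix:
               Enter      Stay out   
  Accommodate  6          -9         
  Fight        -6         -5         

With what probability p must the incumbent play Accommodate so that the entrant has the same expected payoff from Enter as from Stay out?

p = 1/16

In a mixed equilibrium the entrant is indifferent between Enter and Stay out; this condition fixes p.
  the entrant's payoff from Enter: p·6 + (1−p)·(-6) = 12p - 6
  the entrant's payoff from Stay out: p·(-9) + (1−p)·(-5) = -4p - 5
  12p - 6 = -4p - 5  ⇒  16p = 1  ⇒  p = 1/16.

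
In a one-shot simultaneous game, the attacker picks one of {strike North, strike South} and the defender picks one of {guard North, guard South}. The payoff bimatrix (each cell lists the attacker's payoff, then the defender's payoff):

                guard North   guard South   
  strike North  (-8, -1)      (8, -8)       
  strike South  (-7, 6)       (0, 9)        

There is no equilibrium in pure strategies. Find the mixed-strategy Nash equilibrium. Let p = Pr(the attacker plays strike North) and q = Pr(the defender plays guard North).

p = 3/10, q = 8/9

The attacker's mix must leave the defender indifferent between guard North and guard South.
  the defender's payoff to guard North: p·(-1) + (1−p)·6 = -7p + 6
  the defender's payoff to guard South: p·(-8) + (1−p)·9 = -17p + 9
  -7p + 6 = -17p + 9  ⇒  10p = 3  ⇒  p = 3/10.
For the attacker to be willing to mix, the attacker must be indifferent between strike North and strike South, which pins down the defender's mix.
  the attacker's payoff from strike North: q·(-8) + (1−q)·8 = -16q + 8
  the attacker's payoff from strike South: q·(-7) + (1−q)·0 = -7q
  -16q + 8 = -7q  ⇒  -9q = -8  ⇒  q = 8/9.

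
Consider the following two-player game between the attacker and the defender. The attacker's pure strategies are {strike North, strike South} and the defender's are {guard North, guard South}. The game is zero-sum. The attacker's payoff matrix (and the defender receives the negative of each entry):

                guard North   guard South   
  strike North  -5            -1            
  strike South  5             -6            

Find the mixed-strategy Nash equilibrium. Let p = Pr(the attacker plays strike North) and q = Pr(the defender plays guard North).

The defender's indifference between guard North and guard South determines the attacker's mixing probability p:
  the defender's expected payoff from guard North: p·5 + (1−p)·(-5) = 10p - 5
  the defender's expected payoff from guard South: p·1 + (1−p)·6 = -5p + 6
  10p - 5 = -5p + 6  ⇒  15p = 11  ⇒  p = 11/15.
The defender's mix must leave the attacker indifferent between strike North and strike South.
  the attacker's payoff from strike North: q·(-5) + (1−q)·(-1) = -4q - 1
  the attacker's payoff from strike South: q·5 + (1−q)·(-6) = 11q - 6
  -4q - 1 = 11q - 6  ⇒  -15q = -5  ⇒  q = 1/3.

p = 11/15, q = 1/3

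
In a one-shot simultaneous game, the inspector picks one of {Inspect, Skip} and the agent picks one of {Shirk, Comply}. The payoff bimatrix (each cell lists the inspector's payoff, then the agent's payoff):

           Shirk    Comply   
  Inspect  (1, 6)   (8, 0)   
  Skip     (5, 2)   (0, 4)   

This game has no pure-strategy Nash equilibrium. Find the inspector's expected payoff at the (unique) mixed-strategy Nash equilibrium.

10/3

Set the inspector's expected payoff from Inspect equal to that from Skip:
  the inspector's expected payoff from Inspect: q·1 + (1−q)·8 = -7q + 8
  the inspector's expected payoff from Skip: q·5 + (1−q)·0 = 5q
  -7q + 8 = 5q  ⇒  -12q = -8  ⇒  q = 2/3.
At equilibrium the inspector is indifferent across rows, so the inspector's payoff equals the payoff from Inspect: (2/3)·1 + (1/3)·8 = 10/3.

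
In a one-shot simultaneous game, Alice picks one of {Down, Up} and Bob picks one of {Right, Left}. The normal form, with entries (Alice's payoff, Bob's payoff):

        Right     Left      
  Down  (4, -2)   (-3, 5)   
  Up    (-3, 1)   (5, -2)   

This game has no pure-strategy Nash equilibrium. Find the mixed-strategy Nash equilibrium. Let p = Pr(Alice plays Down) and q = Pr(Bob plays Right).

For Bob to be willing to mix, Bob must be indifferent between Right and Left, which pins down Alice's mix.
  Bob's expected payoff from Right: p·(-2) + (1−p)·1 = -3p + 1
  Bob's expected payoff from Left: p·5 + (1−p)·(-2) = 7p - 2
  -3p + 1 = 7p - 2  ⇒  -10p = -3  ⇒  p = 3/10.
Bob's mix must leave Alice indifferent between Down and Up.
  Alice's payoff to Down: q·4 + (1−q)·(-3) = 7q - 3
  Alice's payoff to Up: q·(-3) + (1−q)·5 = -8q + 5
  7q - 3 = -8q + 5  ⇒  15q = 8  ⇒  q = 8/15.

p = 3/10, q = 8/15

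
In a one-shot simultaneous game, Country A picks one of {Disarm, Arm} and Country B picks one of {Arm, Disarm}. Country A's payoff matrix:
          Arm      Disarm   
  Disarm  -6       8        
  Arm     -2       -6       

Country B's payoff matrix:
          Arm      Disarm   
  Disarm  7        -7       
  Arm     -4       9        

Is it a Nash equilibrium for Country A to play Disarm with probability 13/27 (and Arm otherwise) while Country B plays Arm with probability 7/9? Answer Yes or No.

Check Country B's indifference given Country A's mix p = 13/27:
  payoff from Arm = 35/27; payoff from Disarm = 35/27 — equal.
Check Country A's indifference given Country B's mix q = 7/9:
  payoff from Disarm = -26/9; payoff from Arm = -26/9 — equal.
Both players are indifferent, so neither can profitably deviate.

Yes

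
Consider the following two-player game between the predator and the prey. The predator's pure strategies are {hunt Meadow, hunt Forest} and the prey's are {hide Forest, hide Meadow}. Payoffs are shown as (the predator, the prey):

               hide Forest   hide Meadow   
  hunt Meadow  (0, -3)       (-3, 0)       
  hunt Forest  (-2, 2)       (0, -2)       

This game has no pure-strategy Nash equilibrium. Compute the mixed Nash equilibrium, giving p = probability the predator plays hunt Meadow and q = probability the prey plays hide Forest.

The prey's indifference between hide Forest and hide Meadow determines the predator's mixing probability p:
  the prey's payoff to hide Forest: p·(-3) + (1−p)·2 = -5p + 2
  the prey's payoff to hide Meadow: p·0 + (1−p)·(-2) = 2p - 2
  -5p + 2 = 2p - 2  ⇒  -7p = -4  ⇒  p = 4/7.
The predator's indifference between hunt Meadow and hunt Forest determines the prey's mixing probability q:
  the predator's payoff to hunt Meadow: q·0 + (1−q)·(-3) = 3q - 3
  the predator's payoff to hunt Forest: q·(-2) + (1−q)·0 = -2q
  3q - 3 = -2q  ⇒  5q = 3  ⇒  q = 3/5.

p = 4/7, q = 3/5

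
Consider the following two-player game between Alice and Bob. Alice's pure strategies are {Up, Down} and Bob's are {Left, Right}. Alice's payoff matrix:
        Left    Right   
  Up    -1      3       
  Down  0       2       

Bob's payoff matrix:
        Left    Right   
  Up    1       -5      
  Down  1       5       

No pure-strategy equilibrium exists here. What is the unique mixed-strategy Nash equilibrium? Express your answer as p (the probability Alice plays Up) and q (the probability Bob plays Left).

p = 2/5, q = 1/2

In a mixed equilibrium Bob is indifferent between Left and Right; this condition fixes p.
  Bob's expected payoff from Left: p·1 + (1−p)·1 = 1
  Bob's expected payoff from Right: p·(-5) + (1−p)·5 = -10p + 5
  1 = -10p + 5  ⇒  10p = 4  ⇒  p = 2/5.
Set Alice's expected payoff from Up equal to that from Down:
  Alice's payoff from Up: q·(-1) + (1−q)·3 = -4q + 3
  Alice's payoff from Down: q·0 + (1−q)·2 = -2q + 2
  -4q + 3 = -2q + 2  ⇒  -2q = -1  ⇒  q = 1/2.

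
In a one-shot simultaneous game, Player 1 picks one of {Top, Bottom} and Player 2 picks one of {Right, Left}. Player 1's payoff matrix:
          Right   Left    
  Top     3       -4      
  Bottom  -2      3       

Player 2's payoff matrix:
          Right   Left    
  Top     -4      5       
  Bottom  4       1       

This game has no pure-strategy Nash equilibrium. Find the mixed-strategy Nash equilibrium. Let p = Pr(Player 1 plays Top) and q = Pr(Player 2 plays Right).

p = 1/4, q = 7/12

Player 1's mix must leave Player 2 indifferent between Right and Left.
  Player 2's expected payoff from Right: p·(-4) + (1−p)·4 = -8p + 4
  Player 2's expected payoff from Left: p·5 + (1−p)·1 = 4p + 1
  -8p + 4 = 4p + 1  ⇒  -12p = -3  ⇒  p = 1/4.
Set Player 1's expected payoff from Top equal to that from Bottom:
  Player 1's payoff from Top: q·3 + (1−q)·(-4) = 7q - 4
  Player 1's payoff from Bottom: q·(-2) + (1−q)·3 = -5q + 3
  7q - 4 = -5q + 3  ⇒  12q = 7  ⇒  q = 7/12.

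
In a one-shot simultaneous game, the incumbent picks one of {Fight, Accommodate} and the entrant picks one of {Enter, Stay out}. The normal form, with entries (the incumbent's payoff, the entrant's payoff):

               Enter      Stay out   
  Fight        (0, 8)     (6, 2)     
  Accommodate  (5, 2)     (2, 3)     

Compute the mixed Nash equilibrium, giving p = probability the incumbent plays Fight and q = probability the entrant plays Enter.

p = 1/7, q = 4/9

Set the entrant's expected payoff from Enter equal to that from Stay out:
  the entrant's payoff to Enter: p·8 + (1−p)·2 = 6p + 2
  the entrant's payoff to Stay out: p·2 + (1−p)·3 = -p + 3
  6p + 2 = -p + 3  ⇒  7p = 1  ⇒  p = 1/7.
The incumbent's indifference between Fight and Accommodate determines the entrant's mixing probability q:
  the incumbent's payoff to Fight: q·0 + (1−q)·6 = -6q + 6
  the incumbent's payoff to Accommodate: q·5 + (1−q)·2 = 3q + 2
  -6q + 6 = 3q + 2  ⇒  -9q = -4  ⇒  q = 4/9.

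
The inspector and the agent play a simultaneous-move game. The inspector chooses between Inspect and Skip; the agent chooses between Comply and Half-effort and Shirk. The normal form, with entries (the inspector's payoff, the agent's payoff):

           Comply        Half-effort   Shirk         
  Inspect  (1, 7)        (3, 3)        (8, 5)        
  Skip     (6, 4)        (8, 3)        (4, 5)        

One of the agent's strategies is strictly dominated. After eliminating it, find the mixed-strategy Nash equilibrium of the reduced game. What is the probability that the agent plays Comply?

q = 4/9

The agent's strategy Half-effort is strictly dominated by Shirk: 5 > 3 and 5 > 3. Eliminate Half-effort.
Set the inspector's expected payoff from Inspect equal to that from Skip:
  the inspector's payoff to Inspect: q·1 + (1−q)·8 = -7q + 8
  the inspector's payoff to Skip: q·6 + (1−q)·4 = 2q + 4
  -7q + 8 = 2q + 4  ⇒  -9q = -4  ⇒  q = 4/9.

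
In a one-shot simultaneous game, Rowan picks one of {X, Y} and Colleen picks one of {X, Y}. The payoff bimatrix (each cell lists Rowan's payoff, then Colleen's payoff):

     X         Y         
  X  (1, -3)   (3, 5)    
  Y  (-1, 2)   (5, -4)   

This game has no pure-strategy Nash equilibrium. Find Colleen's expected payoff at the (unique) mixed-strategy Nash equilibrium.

Colleen's indifference between X and Y determines Rowan's mixing probability p:
  Colleen's payoff from X: p·(-3) + (1−p)·2 = -5p + 2
  Colleen's payoff from Y: p·5 + (1−p)·(-4) = 9p - 4
  -5p + 2 = 9p - 4  ⇒  -14p = -6  ⇒  p = 3/7.
At equilibrium Colleen is indifferent across columns, so Colleen's payoff equals the payoff from X: (3/7)·(-3) + (4/7)·2 = -1/7.

-1/7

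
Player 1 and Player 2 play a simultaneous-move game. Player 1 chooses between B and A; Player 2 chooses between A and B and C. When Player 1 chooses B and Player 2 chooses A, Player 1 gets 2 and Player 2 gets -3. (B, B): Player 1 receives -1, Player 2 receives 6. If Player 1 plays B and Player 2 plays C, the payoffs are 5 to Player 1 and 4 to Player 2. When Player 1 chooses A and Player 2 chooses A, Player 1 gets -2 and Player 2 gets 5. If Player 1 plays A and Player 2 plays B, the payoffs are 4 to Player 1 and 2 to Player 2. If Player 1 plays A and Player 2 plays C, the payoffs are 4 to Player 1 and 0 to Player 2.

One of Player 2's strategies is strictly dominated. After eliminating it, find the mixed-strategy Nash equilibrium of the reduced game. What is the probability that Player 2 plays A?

q = 5/9

Player 2's strategy C is strictly dominated by B: 6 > 4 and 2 > 0. Eliminate C.
Set Player 1's expected payoff from B equal to that from A:
  Player 1's expected payoff from B: q·2 + (1−q)·(-1) = 3q - 1
  Player 1's expected payoff from A: q·(-2) + (1−q)·4 = -6q + 4
  3q - 1 = -6q + 4  ⇒  9q = 5  ⇒  q = 5/9.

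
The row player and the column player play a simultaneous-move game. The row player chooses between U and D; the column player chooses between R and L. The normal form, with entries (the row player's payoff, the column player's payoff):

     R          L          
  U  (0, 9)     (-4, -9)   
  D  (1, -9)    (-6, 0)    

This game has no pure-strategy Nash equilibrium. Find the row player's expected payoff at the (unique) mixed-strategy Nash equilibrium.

In a mixed equilibrium the row player is indifferent between U and D; this condition fixes q.
  the row player's expected payoff from U: q·0 + (1−q)·(-4) = 4q - 4
  the row player's expected payoff from D: q·1 + (1−q)·(-6) = 7q - 6
  4q - 4 = 7q - 6  ⇒  -3q = -2  ⇒  q = 2/3.
At equilibrium the row player is indifferent across rows, so the row player's payoff equals the payoff from U: (2/3)·0 + (1/3)·(-4) = -4/3.

-4/3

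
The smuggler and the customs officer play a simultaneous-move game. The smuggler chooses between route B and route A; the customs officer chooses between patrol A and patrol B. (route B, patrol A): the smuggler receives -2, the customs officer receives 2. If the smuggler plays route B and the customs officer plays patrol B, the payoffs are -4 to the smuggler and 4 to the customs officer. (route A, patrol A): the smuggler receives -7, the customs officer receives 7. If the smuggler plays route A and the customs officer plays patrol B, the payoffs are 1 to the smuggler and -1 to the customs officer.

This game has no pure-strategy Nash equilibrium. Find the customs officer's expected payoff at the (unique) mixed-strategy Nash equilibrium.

3

For the customs officer to be willing to mix, the customs officer must be indifferent between patrol A and patrol B, which pins down the smuggler's mix.
  the customs officer's payoff from patrol A: p·2 + (1−p)·7 = -5p + 7
  the customs officer's payoff from patrol B: p·4 + (1−p)·(-1) = 5p - 1
  -5p + 7 = 5p - 1  ⇒  -10p = -8  ⇒  p = 4/5.
At equilibrium the customs officer is indifferent across columns, so the customs officer's payoff equals the payoff from patrol A: (4/5)·2 + (1/5)·7 = 3.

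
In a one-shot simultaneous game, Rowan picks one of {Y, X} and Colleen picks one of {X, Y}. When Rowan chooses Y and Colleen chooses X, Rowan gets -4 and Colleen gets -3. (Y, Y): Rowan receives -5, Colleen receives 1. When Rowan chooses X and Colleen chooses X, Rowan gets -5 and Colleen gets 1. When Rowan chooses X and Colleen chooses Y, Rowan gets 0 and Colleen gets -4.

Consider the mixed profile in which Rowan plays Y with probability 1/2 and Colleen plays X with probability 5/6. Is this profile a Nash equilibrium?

No

Given Rowan's mix p = 1/2, Colleen's payoff from X is -1 but from Y is -3/2. Colleen strictly prefers X, so Colleen would not mix.
So the proposed profile is not a Nash equilibrium.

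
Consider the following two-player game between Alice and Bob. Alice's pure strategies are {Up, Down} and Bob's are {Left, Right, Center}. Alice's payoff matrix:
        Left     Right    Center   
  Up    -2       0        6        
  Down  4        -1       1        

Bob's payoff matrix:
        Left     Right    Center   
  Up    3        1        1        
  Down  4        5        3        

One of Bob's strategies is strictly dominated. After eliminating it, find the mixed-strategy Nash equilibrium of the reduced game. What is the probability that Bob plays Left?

Bob's strategy Center is strictly dominated by Left: 3 > 1 and 4 > 3. Eliminate Center.
For Alice to be willing to mix, Alice must be indifferent between Up and Down, which pins down Bob's mix.
  Alice's expected payoff from Up: q·(-2) + (1−q)·0 = -2q
  Alice's expected payoff from Down: q·4 + (1−q)·(-1) = 5q - 1
  -2q = 5q - 1  ⇒  -7q = -1  ⇒  q = 1/7.

q = 1/7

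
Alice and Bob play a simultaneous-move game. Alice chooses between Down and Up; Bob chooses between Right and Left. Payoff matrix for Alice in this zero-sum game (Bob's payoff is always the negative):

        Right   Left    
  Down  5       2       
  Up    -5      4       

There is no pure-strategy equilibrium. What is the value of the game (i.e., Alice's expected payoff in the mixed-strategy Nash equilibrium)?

v = 5/2

For Alice to be willing to mix, Alice must be indifferent between Down and Up, which pins down Bob's mix.
  Alice's expected payoff from Down: q·5 + (1−q)·2 = 3q + 2
  Alice's expected payoff from Up: q·(-5) + (1−q)·4 = -9q + 4
  3q + 2 = -9q + 4  ⇒  12q = 2  ⇒  q = 1/6.
The value is Alice's expected payoff against this mix (using Down): (1/6)·5 + (5/6)·2 = 5/2.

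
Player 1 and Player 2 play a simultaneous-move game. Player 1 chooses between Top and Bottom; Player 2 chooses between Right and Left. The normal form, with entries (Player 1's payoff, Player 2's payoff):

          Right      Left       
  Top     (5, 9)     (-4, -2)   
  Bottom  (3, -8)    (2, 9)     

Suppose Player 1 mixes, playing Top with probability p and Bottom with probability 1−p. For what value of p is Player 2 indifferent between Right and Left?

For Player 2 to be willing to mix, Player 2 must be indifferent between Right and Left, which pins down Player 1's mix.
  Player 2's payoff to Right: p·9 + (1−p)·(-8) = 17p - 8
  Player 2's payoff to Left: p·(-2) + (1−p)·9 = -11p + 9
  17p - 8 = -11p + 9  ⇒  28p = 17  ⇒  p = 17/28.

p = 17/28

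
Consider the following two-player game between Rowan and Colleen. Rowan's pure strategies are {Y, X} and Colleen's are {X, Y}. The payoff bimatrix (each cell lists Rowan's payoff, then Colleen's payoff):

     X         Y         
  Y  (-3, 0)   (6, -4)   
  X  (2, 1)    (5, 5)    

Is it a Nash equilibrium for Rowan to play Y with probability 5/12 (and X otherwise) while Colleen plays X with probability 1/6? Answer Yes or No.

Given Rowan's mix p = 5/12, Colleen's payoff from X is 7/12 but from Y is 5/4. Colleen strictly prefers Y, so Colleen would not mix.
So the proposed profile is not a Nash equilibrium.

No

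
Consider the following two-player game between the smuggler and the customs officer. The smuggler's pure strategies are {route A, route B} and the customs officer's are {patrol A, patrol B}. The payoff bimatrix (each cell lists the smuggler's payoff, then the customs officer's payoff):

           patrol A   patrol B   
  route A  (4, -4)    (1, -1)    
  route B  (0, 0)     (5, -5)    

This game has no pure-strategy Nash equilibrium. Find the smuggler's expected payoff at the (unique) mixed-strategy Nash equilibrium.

5/2

The customs officer's mix must leave the smuggler indifferent between route A and route B.
  the smuggler's expected payoff from route A: q·4 + (1−q)·1 = 3q + 1
  the smuggler's expected payoff from route B: q·0 + (1−q)·5 = -5q + 5
  3q + 1 = -5q + 5  ⇒  8q = 4  ⇒  q = 1/2.
At equilibrium the smuggler is indifferent across rows, so the smuggler's payoff equals the payoff from route A: (1/2)·4 + (1/2)·1 = 5/2.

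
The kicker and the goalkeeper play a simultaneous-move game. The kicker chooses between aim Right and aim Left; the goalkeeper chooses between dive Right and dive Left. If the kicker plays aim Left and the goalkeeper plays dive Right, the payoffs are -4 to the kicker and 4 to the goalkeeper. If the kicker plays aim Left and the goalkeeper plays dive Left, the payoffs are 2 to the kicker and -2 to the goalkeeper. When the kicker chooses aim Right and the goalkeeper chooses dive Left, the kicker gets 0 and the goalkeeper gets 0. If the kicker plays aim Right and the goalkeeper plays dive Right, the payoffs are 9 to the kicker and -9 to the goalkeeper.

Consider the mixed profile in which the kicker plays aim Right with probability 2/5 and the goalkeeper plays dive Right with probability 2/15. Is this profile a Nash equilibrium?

Yes

Check the goalkeeper's indifference given the kicker's mix p = 2/5:
  payoff from dive Right = -6/5; payoff from dive Left = -6/5 — equal.
Check the kicker's indifference given the goalkeeper's mix q = 2/15:
  payoff from aim Right = 6/5; payoff from aim Left = 6/5 — equal.
Both players are indifferent, so neither can profitably deviate.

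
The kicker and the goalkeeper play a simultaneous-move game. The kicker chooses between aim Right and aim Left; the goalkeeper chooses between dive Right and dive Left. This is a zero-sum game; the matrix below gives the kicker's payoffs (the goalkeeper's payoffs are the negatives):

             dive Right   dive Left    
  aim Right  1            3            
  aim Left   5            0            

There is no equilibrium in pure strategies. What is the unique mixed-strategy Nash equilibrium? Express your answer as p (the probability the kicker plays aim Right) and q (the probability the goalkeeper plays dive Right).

The kicker's mix must leave the goalkeeper indifferent between dive Right and dive Left.
  the goalkeeper's expected payoff from dive Right: p·(-1) + (1−p)·(-5) = 4p - 5
  the goalkeeper's expected payoff from dive Left: p·(-3) + (1−p)·0 = -3p
  4p - 5 = -3p  ⇒  7p = 5  ⇒  p = 5/7.
The goalkeeper's mix must leave the kicker indifferent between aim Right and aim Left.
  the kicker's expected payoff from aim Right: q·1 + (1−q)·3 = -2q + 3
  the kicker's expected payoff from aim Left: q·5 + (1−q)·0 = 5q
  -2q + 3 = 5q  ⇒  -7q = -3  ⇒  q = 3/7.

p = 5/7, q = 3/7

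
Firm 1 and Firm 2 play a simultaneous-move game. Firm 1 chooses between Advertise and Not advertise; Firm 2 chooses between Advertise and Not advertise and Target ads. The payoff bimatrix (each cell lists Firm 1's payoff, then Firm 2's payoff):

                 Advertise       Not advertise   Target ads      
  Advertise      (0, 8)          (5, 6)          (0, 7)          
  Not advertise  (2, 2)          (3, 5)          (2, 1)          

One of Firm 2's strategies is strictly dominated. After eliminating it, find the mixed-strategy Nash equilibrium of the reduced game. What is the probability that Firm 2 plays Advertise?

Firm 2's strategy Target ads is strictly dominated by Advertise: 8 > 7 and 2 > 1. Eliminate Target ads.
In a mixed equilibrium Firm 1 is indifferent between Advertise and Not advertise; this condition fixes q.
  Firm 1's payoff to Advertise: q·0 + (1−q)·5 = -5q + 5
  Firm 1's payoff to Not advertise: q·2 + (1−q)·3 = -q + 3
  -5q + 5 = -q + 3  ⇒  -4q = -2  ⇒  q = 1/2.

q = 1/2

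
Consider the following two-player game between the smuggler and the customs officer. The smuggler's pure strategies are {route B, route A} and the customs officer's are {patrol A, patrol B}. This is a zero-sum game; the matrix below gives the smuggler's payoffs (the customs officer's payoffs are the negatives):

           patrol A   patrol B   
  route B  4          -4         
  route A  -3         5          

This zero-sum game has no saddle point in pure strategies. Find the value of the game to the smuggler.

v = 1/2

For the smuggler to be willing to mix, the smuggler must be indifferent between route B and route A, which pins down the customs officer's mix.
  the smuggler's payoff to route B: q·4 + (1−q)·(-4) = 8q - 4
  the smuggler's payoff to route A: q·(-3) + (1−q)·5 = -8q + 5
  8q - 4 = -8q + 5  ⇒  16q = 9  ⇒  q = 9/16.
The value is the smuggler's expected payoff against this mix (using route B): (9/16)·4 + (7/16)·(-4) = 1/2.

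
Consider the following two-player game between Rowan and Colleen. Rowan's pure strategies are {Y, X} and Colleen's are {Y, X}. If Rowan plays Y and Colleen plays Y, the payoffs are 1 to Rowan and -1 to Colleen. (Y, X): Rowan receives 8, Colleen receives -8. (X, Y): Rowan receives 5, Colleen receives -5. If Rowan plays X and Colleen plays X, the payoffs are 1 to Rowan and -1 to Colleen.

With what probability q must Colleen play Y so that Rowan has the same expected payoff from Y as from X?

q = 7/11

Rowan's indifference between Y and X determines Colleen's mixing probability q:
  Rowan's payoff to Y: q·1 + (1−q)·8 = -7q + 8
  Rowan's payoff to X: q·5 + (1−q)·1 = 4q + 1
  -7q + 8 = 4q + 1  ⇒  -11q = -7  ⇒  q = 7/11.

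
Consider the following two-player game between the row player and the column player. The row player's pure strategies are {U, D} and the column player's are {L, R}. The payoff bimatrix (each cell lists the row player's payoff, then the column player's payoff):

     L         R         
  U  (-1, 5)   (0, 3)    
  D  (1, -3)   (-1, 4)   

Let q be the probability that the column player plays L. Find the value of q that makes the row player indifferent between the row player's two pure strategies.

For the row player to be willing to mix, the row player must be indifferent between U and D, which pins down the column player's mix.
  the row player's payoff to U: q·(-1) + (1−q)·0 = -q
  the row player's payoff to D: q·1 + (1−q)·(-1) = 2q - 1
  -q = 2q - 1  ⇒  -3q = -1  ⇒  q = 1/3.

q = 1/3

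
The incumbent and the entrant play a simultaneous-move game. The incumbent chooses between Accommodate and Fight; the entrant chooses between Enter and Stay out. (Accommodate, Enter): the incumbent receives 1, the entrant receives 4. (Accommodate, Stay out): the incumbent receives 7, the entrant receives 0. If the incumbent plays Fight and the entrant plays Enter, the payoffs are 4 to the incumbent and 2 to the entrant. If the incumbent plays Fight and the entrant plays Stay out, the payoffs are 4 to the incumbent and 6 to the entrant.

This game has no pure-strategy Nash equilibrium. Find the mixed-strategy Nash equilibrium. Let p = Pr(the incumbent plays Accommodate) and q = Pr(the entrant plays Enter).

The entrant's indifference between Enter and Stay out determines the incumbent's mixing probability p:
  the entrant's expected payoff from Enter: p·4 + (1−p)·2 = 2p + 2
  the entrant's expected payoff from Stay out: p·0 + (1−p)·6 = -6p + 6
  2p + 2 = -6p + 6  ⇒  8p = 4  ⇒  p = 1/2.
The incumbent's indifference between Accommodate and Fight determines the entrant's mixing probability q:
  the incumbent's payoff to Accommodate: q·1 + (1−q)·7 = -6q + 7
  the incumbent's payoff to Fight: q·4 + (1−q)·4 = 4
  -6q + 7 = 4  ⇒  -6q = -3  ⇒  q = 1/2.

p = 1/2, q = 1/2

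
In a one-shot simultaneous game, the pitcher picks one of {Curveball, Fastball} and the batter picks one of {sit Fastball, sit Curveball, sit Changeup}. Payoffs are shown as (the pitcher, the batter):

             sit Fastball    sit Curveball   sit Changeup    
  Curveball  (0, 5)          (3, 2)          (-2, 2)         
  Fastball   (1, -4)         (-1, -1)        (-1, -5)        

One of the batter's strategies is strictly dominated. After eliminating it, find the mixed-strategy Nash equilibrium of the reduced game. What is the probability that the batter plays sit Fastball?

The batter's strategy sit Changeup is strictly dominated by sit Fastball: 5 > 2 and -4 > -5. Eliminate sit Changeup.
For the pitcher to be willing to mix, the pitcher must be indifferent between Curveball and Fastball, which pins down the batter's mix.
  the pitcher's payoff from Curveball: q·0 + (1−q)·3 = -3q + 3
  the pitcher's payoff from Fastball: q·1 + (1−q)·(-1) = 2q - 1
  -3q + 3 = 2q - 1  ⇒  -5q = -4  ⇒  q = 4/5.

q = 4/5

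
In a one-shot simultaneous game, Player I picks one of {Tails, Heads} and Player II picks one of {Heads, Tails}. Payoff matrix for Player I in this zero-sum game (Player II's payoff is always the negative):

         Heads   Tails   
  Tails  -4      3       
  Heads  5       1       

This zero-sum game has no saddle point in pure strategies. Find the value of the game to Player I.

Set Player I's expected payoff from Tails equal to that from Heads:
  Player I's expected payoff from Tails: q·(-4) + (1−q)·3 = -7q + 3
  Player I's expected payoff from Heads: q·5 + (1−q)·1 = 4q + 1
  -7q + 3 = 4q + 1  ⇒  -11q = -2  ⇒  q = 2/11.
The value is Player I's expected payoff against this mix (using Tails): (2/11)·(-4) + (9/11)·3 = 19/11.

v = 19/11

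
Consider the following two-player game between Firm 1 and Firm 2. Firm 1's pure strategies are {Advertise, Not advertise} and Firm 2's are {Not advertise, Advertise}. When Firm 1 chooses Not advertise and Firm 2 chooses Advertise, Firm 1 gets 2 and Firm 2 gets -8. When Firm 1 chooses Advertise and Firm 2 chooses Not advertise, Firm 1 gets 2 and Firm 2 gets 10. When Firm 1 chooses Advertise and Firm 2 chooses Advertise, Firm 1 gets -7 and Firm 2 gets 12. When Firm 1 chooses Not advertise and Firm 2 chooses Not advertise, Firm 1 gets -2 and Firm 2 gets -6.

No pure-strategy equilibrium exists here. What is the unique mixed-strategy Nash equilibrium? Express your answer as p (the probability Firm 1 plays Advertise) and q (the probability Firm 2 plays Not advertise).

p = 1/2, q = 9/13

In a mixed equilibrium Firm 2 is indifferent between Not advertise and Advertise; this condition fixes p.
  Firm 2's payoff to Not advertise: p·10 + (1−p)·(-6) = 16p - 6
  Firm 2's payoff to Advertise: p·12 + (1−p)·(-8) = 20p - 8
  16p - 6 = 20p - 8  ⇒  -4p = -2  ⇒  p = 1/2.
For Firm 1 to be willing to mix, Firm 1 must be indifferent between Advertise and Not advertise, which pins down Firm 2's mix.
  Firm 1's expected payoff from Advertise: q·2 + (1−q)·(-7) = 9q - 7
  Firm 1's expected payoff from Not advertise: q·(-2) + (1−q)·2 = -4q + 2
  9q - 7 = -4q + 2  ⇒  13q = 9  ⇒  q = 9/13.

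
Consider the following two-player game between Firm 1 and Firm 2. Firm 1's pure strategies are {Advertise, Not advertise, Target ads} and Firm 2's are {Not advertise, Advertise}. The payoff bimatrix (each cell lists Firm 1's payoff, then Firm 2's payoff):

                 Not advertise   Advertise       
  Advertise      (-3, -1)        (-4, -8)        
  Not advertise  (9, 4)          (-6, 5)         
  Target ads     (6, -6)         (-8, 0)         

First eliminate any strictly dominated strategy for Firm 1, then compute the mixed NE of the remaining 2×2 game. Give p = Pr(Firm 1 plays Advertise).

p = 1/8

Firm 1's strategy Target ads is strictly dominated by Not advertise: 9 > 6 and -6 > -8. Eliminate Target ads.
Set Firm 2's expected payoff from Not advertise equal to that from Advertise:
  Firm 2's payoff from Not advertise: p·(-1) + (1−p)·4 = -5p + 4
  Firm 2's payoff from Advertise: p·(-8) + (1−p)·5 = -13p + 5
  -5p + 4 = -13p + 5  ⇒  8p = 1  ⇒  p = 1/8.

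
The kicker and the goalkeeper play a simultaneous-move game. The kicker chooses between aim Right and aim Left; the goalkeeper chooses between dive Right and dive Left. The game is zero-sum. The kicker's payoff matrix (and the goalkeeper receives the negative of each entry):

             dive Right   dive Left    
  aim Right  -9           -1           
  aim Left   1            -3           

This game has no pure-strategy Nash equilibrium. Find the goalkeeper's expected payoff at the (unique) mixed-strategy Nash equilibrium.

7/3

Set the goalkeeper's expected payoff from dive Right equal to that from dive Left:
  the goalkeeper's expected payoff from dive Right: p·9 + (1−p)·(-1) = 10p - 1
  the goalkeeper's expected payoff from dive Left: p·1 + (1−p)·3 = -2p + 3
  10p - 1 = -2p + 3  ⇒  12p = 4  ⇒  p = 1/3.
At equilibrium the goalkeeper is indifferent across columns, so the goalkeeper's payoff equals the payoff from dive Right: (1/3)·9 + (2/3)·(-1) = 7/3.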